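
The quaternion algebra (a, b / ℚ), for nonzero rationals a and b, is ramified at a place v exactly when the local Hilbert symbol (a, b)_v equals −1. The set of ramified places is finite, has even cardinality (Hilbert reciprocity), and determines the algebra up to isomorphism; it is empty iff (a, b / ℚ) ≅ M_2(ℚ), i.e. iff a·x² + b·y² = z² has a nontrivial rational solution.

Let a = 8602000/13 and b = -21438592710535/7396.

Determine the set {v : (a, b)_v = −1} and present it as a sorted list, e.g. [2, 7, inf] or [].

[11, 13, 19, 23]

(a, b) ≡ (279565, -5311735) mod (ℚ^×)²; places V = {2, 5, 7, 11, 13, 17, 19, 23, 41, 43, ∞}.
(a,b)_2: α=4, β=-2; u≡5, v≡1 (mod 8); ε(u)ε(v)=0·0, αω(v)=4·0, βω(u)=-2·1; sum ≡ 0  ⇒  +1.
(a,b)_5: α=3, u≡2; β=1, v≡3 (mod 5); (2|5)=-1, (3|5)=-1; sign (−1)^0·-1^1·-1^3 = +1.
(a,b)_41: α=0, u≡28; β=2, v≡39 (mod 41); (28|41)=-1, (39|41)=+1; sign (−1)^0·-1^2·+1^0 = +1.
(a,b)_11: α=1, u≡5; β=1, v≡5 (mod 11); (5|11)=+1, (5|11)=+1; sign (−1)^1·+1^1·+1^1 = -1.
(a,b)_17: α=1, u≡14; β=1, v≡11 (mod 17); (14|17)=-1, (11|17)=-1; sign (−1)^0·-1^1·-1^1 = +1.
(a,b)_∞: sgn(279565)=+, sgn(-5311735)=−, so +1.
(a,b)_19: α=0, u≡10; β=1, v≡5 (mod 19); (10|19)=-1, (5|19)=+1; sign (−1)^0·-1^1·+1^0 = -1.
(a,b)_13: α=-1, u≡4; β=1, v≡11 (mod 13); (4|13)=+1, (11|13)=-1; sign (−1)^0·+1^1·-1^-1 = -1.
(a,b)_7: α=0, u≡6; β=4, v≡3 (mod 7); (6|7)=-1, (3|7)=-1; sign (−1)^0·-1^4·-1^0 = +1.
(a,b)_43: α=0, u≡5; β=-2, v≡2 (mod 43); (5|43)=-1, (2|43)=-1; sign (−1)^0·-1^-2·-1^0 = +1.
(a,b)_23: α=1, u≡21; β=1, v≡22 (mod 23); (21|23)=-1, (22|23)=-1; sign (−1)^1·-1^1·-1^1 = -1.
(279565, -5311735 / ℚ) ramifies at {11, 13, 19, 23}: a division algebra.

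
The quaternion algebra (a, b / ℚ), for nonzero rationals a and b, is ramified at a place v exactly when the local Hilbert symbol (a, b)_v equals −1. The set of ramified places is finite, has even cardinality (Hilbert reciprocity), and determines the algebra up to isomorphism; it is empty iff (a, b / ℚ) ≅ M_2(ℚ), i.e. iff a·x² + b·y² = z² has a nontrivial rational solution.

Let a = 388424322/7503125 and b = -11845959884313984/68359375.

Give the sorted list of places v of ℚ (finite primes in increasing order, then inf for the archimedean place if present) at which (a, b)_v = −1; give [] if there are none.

[5, 11, 13, 53]

Mod squares: a ≡ 32890, b ≡ -270888618. Check v ∈ {∞, 2, 3, 5, 7, 11, 13, 23, 37, 53}.
v=23: a=23^1·(≡3), b=23^1·(≡21) mod 23; (3|23)=+1, (21|23)=-1; (−1)^{1·1·11}·(+1)^1·(-1)^1 = +1.
v=∞: 32890 > 0 and -270888618 < 0  ⇒  (a,b)_∞ = +1.
v=37: a=37^0·(≡4), b=37^1·(≡14) mod 37; (4|37)=+1, (14|37)=-1; (−1)^{0·1·18}·(+1)^1·(-1)^0 = +1.
v=2: v_2(a)=1, v_2(b)=7; units ≡ 5, 3 (mod 8); ε·ε+αω+βω = 0·1+1·1+7·1 ≡ 0  ⇒  (a,b)_2 = +1.
v=11: a=11^1·(≡5), b=11^1·(≡5) mod 11; (5|11)=+1, (5|11)=+1; (−1)^{1·1·5}·(+1)^1·(+1)^1 = -1.
v=3: a=3^10·(≡1), b=3^15·(≡2) mod 3; (1|3)=+1, (2|3)=-1; (−1)^{10·15·1}·(+1)^15·(-1)^10 = +1.
v=5: a=5^-5·(≡2), b=5^-10·(≡3) mod 5; (2|5)=-1, (3|5)=-1; (−1)^{-5·-10·2}·(-1)^-10·(-1)^-5 = -1.
v=53: a=53^0·(≡2), b=53^1·(≡22) mod 53; (2|53)=-1, (22|53)=-1; (−1)^{0·1·26}·(-1)^1·(-1)^0 = -1.
v=13: a=13^1·(≡6), b=13^1·(≡9) mod 13; (6|13)=-1, (9|13)=+1; (−1)^{1·1·6}·(-1)^1·(+1)^1 = -1.
v=7: a=7^-4·(≡2), b=7^-1·(≡6) mod 7; (2|7)=+1, (6|7)=-1; (−1)^{-4·-1·3}·(+1)^-1·(-1)^-4 = +1.
(32890, -270888618 / ℚ) ramifies at {5, 11, 13, 53}: a division algebra.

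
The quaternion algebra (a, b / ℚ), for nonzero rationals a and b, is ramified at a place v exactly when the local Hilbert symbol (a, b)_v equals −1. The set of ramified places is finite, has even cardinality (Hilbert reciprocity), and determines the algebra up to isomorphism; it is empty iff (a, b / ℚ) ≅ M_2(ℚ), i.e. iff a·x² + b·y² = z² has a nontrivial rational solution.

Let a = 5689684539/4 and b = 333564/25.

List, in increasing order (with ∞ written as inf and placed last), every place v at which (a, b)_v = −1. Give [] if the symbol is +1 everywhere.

[2, 3]

(a, b) ≡ (11, 231) mod (ℚ^×)²; places V = {2, 3, 5, 7, 11, 19, ∞}.
(a,b)_2: α=-2, β=2; u≡3, v≡7 (mod 8); ε(u)ε(v)=1·1, αω(v)=-2·0, βω(u)=2·1; sum ≡ 1  ⇒  -1.
(a,b)_7: α=2, u≡1; β=1, v≡6 (mod 7); (1|7)=+1, (6|7)=-1; sign (−1)^0·+1^1·-1^2 = +1.
(a,b)_11: α=1, u≡9; β=1, v≡10 (mod 11); (9|11)=+1, (10|11)=-1; sign (−1)^1·+1^1·-1^1 = +1.
(a,b)_3: α=4, u≡2; β=1, v≡2 (mod 3); (2|3)=-1, (2|3)=-1; sign (−1)^0·-1^1·-1^4 = -1.
(a,b)_5: α=0, u≡1; β=-2, v≡4 (mod 5); (1|5)=+1, (4|5)=+1; sign (−1)^0·+1^-2·+1^0 = +1.
(a,b)_∞: sgn(11)=+, sgn(231)=+, so +1.
(a,b)_19: α=4, u≡4; β=2, v≡2 (mod 19); (4|19)=+1, (2|19)=-1; sign (−1)^0·+1^2·-1^4 = +1.
Ram(11, 231) = {2, 3}; no ℚ_2-point on the conic.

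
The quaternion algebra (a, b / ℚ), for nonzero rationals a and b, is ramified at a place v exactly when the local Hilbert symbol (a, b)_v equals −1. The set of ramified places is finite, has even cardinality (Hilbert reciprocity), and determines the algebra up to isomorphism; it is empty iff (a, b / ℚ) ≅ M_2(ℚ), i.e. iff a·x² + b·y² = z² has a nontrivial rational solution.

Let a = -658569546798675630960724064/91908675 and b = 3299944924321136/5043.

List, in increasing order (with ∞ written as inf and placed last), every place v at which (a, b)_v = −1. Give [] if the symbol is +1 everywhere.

Mod squares: a ≡ -150080658, b ≡ 357. Check v ∈ {∞, 2, 3, 5, 7, 13, 17, 19, 23, 37, 41, 53}.
v=17: a=17^3·(≡15), b=17^3·(≡8) mod 17; (15|17)=+1, (8|17)=+1; (−1)^{3·3·8}·(+1)^3·(+1)^3 = +1.
v=41: a=41^-2·(≡7), b=41^-2·(≡30) mod 41; (7|41)=-1, (30|41)=-1; (−1)^{-2·-2·20}·(-1)^-2·(-1)^-2 = +1.
v=37: a=37^3·(≡23), b=37^2·(≡19) mod 37; (23|37)=-1, (19|37)=-1; (−1)^{3·2·18}·(-1)^2·(-1)^3 = -1.
v=19: a=19^1·(≡15), b=19^0·(≡18) mod 19; (15|19)=-1, (18|19)=-1; (−1)^{1·0·9}·(-1)^0·(-1)^1 = -1.
v=3: a=3^-7·(≡1), b=3^-1·(≡2) mod 3; (1|3)=+1, (2|3)=-1; (−1)^{-7·-1·1}·(+1)^-1·(-1)^-7 = +1.
v=∞: -150080658 < 0 and 357 > 0  ⇒  (a,b)_∞ = +1.
v=53: a=53^2·(≡44), b=53^0·(≡27) mod 53; (44|53)=+1, (27|53)=-1; (−1)^{2·0·26}·(+1)^0·(-1)^2 = +1.
v=5: a=5^-2·(≡3), b=5^0·(≡2) mod 5; (3|5)=-1, (2|5)=-1; (−1)^{-2·0·2}·(-1)^0·(-1)^-2 = +1.
v=13: a=13^5·(≡10), b=13^2·(≡7) mod 13; (10|13)=+1, (7|13)=-1; (−1)^{5·2·6}·(+1)^2·(-1)^5 = -1.
v=23: a=23^3·(≡19), b=23^2·(≡8) mod 23; (19|23)=-1, (8|23)=+1; (−1)^{3·2·11}·(-1)^2·(+1)^3 = +1.
v=7: a=7^3·(≡6), b=7^3·(≡1) mod 7; (6|7)=-1, (1|7)=+1; (−1)^{3·3·3}·(-1)^3·(+1)^3 = +1.
v=2: v_2(a)=5, v_2(b)=4; units ≡ 7, 5 (mod 8); ε·ε+αω+βω = 1·0+5·1+4·0 ≡ 1  ⇒  (a,b)_2 = -1.
Ram(-150080658, 357) = {2, 13, 19, 37}; no ℚ_2-point on the conic.

[2, 13, 19, 37]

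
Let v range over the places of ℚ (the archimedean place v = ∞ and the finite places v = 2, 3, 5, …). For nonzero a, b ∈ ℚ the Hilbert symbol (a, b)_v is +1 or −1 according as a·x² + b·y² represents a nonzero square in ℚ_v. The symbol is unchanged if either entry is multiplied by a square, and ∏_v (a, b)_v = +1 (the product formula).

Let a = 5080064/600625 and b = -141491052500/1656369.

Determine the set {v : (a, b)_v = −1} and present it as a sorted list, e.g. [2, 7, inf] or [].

(a, b) ≡ (41, -1155029) mod (ℚ^×)²; places V = {2, 3, 5, 7, 11, 13, 19, 31, 37, 41, 53, ∞}.
(a,b)_13: α=0, u≡11; β=-2, v≡5 (mod 13); (11|13)=-1, (5|13)=-1; sign (−1)^0·-1^-2·-1^0 = +1.
(a,b)_2: α=10, β=2; u≡1, v≡3 (mod 8); ε(u)ε(v)=0·1, αω(v)=10·1, βω(u)=2·0; sum ≡ 0  ⇒  +1.
(a,b)_19: α=0, u≡14; β=1, v≡1 (mod 19); (14|19)=-1, (1|19)=+1; sign (−1)^0·-1^1·+1^0 = -1.
(a,b)_11: α=2, u≡10; β=-2, v≡1 (mod 11); (10|11)=-1, (1|11)=+1; sign (−1)^0·-1^-2·+1^2 = +1.
(a,b)_5: α=-4, u≡4; β=4, v≡4 (mod 5); (4|5)=+1, (4|5)=+1; sign (−1)^0·+1^4·+1^-4 = +1.
(a,b)_37: α=0, u≡28; β=1, v≡4 (mod 37); (28|37)=+1, (4|37)=+1; sign (−1)^0·+1^1·+1^0 = +1.
(a,b)_7: α=0, u≡6; β=2, v≡6 (mod 7); (6|7)=-1, (6|7)=-1; sign (−1)^0·-1^2·-1^0 = +1.
(a,b)_41: α=1, u≡36; β=0, v≡39 (mod 41); (36|41)=+1, (39|41)=+1; sign (−1)^0·+1^0·+1^1 = +1.
(a,b)_∞: sgn(41)=+, sgn(-1155029)=−, so +1.
(a,b)_53: α=0, u≡48; β=1, v≡44 (mod 53); (48|53)=-1, (44|53)=+1; sign (−1)^0·-1^1·+1^0 = -1.
(a,b)_3: α=0, u≡2; β=-4, v≡1 (mod 3); (2|3)=-1, (1|3)=+1; sign (−1)^0·-1^-4·+1^0 = +1.
(a,b)_31: α=-2, u≡25; β=1, v≡11 (mod 31); (25|31)=+1, (11|31)=-1; sign (−1)^0·+1^1·-1^-2 = +1.
Ram(41, -1155029) = {19, 53}; no ℚ_19-point on the conic.

[19, 53]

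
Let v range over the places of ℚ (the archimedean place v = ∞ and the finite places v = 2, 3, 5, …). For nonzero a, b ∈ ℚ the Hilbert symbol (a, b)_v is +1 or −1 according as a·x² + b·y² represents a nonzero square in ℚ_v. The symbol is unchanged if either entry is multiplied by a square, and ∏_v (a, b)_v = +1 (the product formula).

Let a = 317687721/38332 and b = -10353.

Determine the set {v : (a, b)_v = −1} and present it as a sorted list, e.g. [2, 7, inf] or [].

(a, b) ≡ (13158663, -10353) mod (ℚ^×)²; places V = {2, 3, 7, 13, 17, 29, 31, 37, 41, ∞}.
(a,b)_37: α=-2, u≡18; β=0, v≡7 (mod 37); (18|37)=-1, (7|37)=+1; sign (−1)^0·-1^0·+1^-2 = +1.
(a,b)_13: α=2, u≡6; β=0, v≡8 (mod 13); (6|13)=-1, (8|13)=-1; sign (−1)^0·-1^0·-1^2 = +1.
(a,b)_∞: sgn(13158663)=+, sgn(-10353)=−, so +1.
(a,b)_41: α=1, u≡9; β=0, v≡20 (mod 41); (9|41)=+1, (20|41)=+1; sign (−1)^0·+1^0·+1^1 = +1.
(a,b)_2: α=-2, β=0; u≡7, v≡7 (mod 8); ε(u)ε(v)=1·1, αω(v)=-2·0, βω(u)=0·0; sum ≡ 1  ⇒  -1.
(a,b)_3: α=1, u≡2; β=1, v≡2 (mod 3); (2|3)=-1, (2|3)=-1; sign (−1)^1·-1^1·-1^1 = -1.
(a,b)_31: α=1, u≡22; β=0, v≡1 (mod 31); (22|31)=-1, (1|31)=+1; sign (−1)^0·-1^0·+1^1 = +1.
(a,b)_7: α=-1, u≡4; β=1, v≡5 (mod 7); (4|7)=+1, (5|7)=-1; sign (−1)^1·+1^1·-1^-1 = +1.
(a,b)_17: α=1, u≡3; β=1, v≡3 (mod 17); (3|17)=-1, (3|17)=-1; sign (−1)^0·-1^1·-1^1 = +1.
(a,b)_29: α=1, u≡5; β=1, v≡20 (mod 29); (5|29)=+1, (20|29)=+1; sign (−1)^0·+1^1·+1^1 = +1.
|Ram(13158663, -10353)| = 2, even; anisotropic at {2, 3}.

[2, 3]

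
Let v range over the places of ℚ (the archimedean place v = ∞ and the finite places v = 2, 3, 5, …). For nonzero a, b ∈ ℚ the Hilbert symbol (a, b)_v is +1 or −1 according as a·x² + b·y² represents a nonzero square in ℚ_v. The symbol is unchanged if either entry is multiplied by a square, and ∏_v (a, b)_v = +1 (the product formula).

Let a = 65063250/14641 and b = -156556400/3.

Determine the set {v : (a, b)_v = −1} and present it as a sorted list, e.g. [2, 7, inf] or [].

[2, 5, 11, 13, 17, 23]

(a, b) ≡ (3570, -1174173) mod (ℚ^×)²; places V = {2, 3, 5, 7, 11, 13, 17, 23, ∞}.
(a,b)_7: α=1, u≡6; β=1, v≡1 (mod 7); (6|7)=-1, (1|7)=+1; sign (−1)^1·-1^1·+1^1 = +1.
(a,b)_11: α=-4, u≡10; β=1, v≡9 (mod 11); (10|11)=-1, (9|11)=+1; sign (−1)^0·-1^1·+1^-4 = -1.
(a,b)_5: α=3, u≡1; β=2, v≡3 (mod 5); (1|5)=+1, (3|5)=-1; sign (−1)^0·+1^2·-1^3 = -1.
(a,b)_2: α=1, β=4; u≡1, v≡3 (mod 8); ε(u)ε(v)=0·1, αω(v)=1·1, βω(u)=4·0; sum ≡ 1  ⇒  -1.
(a,b)_13: α=0, u≡6; β=1, v≡12 (mod 13); (6|13)=-1, (12|13)=+1; sign (−1)^0·-1^1·+1^0 = -1.
(a,b)_3: α=7, u≡2; β=-1, v≡1 (mod 3); (2|3)=-1, (1|3)=+1; sign (−1)^1·-1^-1·+1^7 = +1.
(a,b)_23: α=0, u≡7; β=1, v≡9 (mod 23); (7|23)=-1, (9|23)=+1; sign (−1)^0·-1^1·+1^0 = -1.
(a,b)_∞: sgn(3570)=+, sgn(-1174173)=−, so +1.
(a,b)_17: α=1, u≡10; β=1, v≡2 (mod 17); (10|17)=-1, (2|17)=+1; sign (−1)^0·-1^1·+1^1 = -1.
|Ram(3570, -1174173)| = 6, even; anisotropic at {2, 5, 11, 13, 17, 23}.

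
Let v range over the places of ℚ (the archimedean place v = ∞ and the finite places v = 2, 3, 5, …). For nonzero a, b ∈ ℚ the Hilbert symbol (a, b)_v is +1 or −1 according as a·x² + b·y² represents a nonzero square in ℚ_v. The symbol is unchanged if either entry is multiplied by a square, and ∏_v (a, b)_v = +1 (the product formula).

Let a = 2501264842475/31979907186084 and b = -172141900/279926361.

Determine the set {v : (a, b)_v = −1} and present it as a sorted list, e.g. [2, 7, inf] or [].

[]

(a, b) ≡ (3059, -19) mod (ℚ^×)²; places V = {2, 3, 5, 7, 11, 13, 19, 23, 43, ∞}.
(a,b)_∞: sgn(3059)=+, sgn(-19)=−, so +1.
(a,b)_2: α=-2, β=2; u≡3, v≡5 (mod 8); ε(u)ε(v)=1·0, αω(v)=-2·1, βω(u)=2·1; sum ≡ 0  ⇒  +1.
(a,b)_43: α=2, u≡40; β=2, v≡40 (mod 43); (40|43)=+1, (40|43)=+1; sign (−1)^0·+1^2·+1^2 = +1.
(a,b)_23: α=1, u≡4; β=0, v≡16 (mod 23); (4|23)=+1, (16|23)=+1; sign (−1)^0·+1^0·+1^1 = +1.
(a,b)_19: α=3, u≡4; β=1, v≡18 (mod 19); (4|19)=+1, (18|19)=-1; sign (−1)^1·+1^1·-1^3 = +1.
(a,b)_7: α=3, u≡5; β=2, v≡4 (mod 7); (5|7)=-1, (4|7)=+1; sign (−1)^0·-1^2·+1^3 = +1.
(a,b)_13: α=-8, u≡1; β=-4, v≡8 (mod 13); (1|13)=+1, (8|13)=-1; sign (−1)^0·+1^-4·-1^-8 = +1.
(a,b)_3: α=-4, u≡2; β=-4, v≡2 (mod 3); (2|3)=-1, (2|3)=-1; sign (−1)^0·-1^-4·-1^-4 = +1.
(a,b)_5: α=2, u≡1; β=2, v≡4 (mod 5); (1|5)=+1, (4|5)=+1; sign (−1)^0·+1^2·+1^2 = +1.
(a,b)_11: α=-2, u≡9; β=-2, v≡9 (mod 11); (9|11)=+1, (9|11)=+1; sign (−1)^0·+1^-2·+1^-2 = +1.
Every local symbol is +1, so the conic 3059·x² + -19·y² = z² has ℚ_v-points for all v and hence a ℚ-point; (a, b / ℚ) ≅ M_2(ℚ).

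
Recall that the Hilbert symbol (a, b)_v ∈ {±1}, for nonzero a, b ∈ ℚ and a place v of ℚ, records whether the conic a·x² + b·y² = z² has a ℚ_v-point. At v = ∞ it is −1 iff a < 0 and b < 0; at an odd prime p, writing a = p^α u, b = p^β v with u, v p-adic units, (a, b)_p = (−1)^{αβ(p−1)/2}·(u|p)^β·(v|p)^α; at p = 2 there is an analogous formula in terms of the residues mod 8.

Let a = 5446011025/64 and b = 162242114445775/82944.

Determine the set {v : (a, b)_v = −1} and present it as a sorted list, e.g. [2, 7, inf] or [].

Mod squares: a ≡ 226681, b ≡ 7027111. Check v ∈ {∞, 2, 3, 5, 7, 13, 31, 47, 53}.
v=3: a=3^0·(≡1), b=3^-4·(≡1) mod 3; (1|3)=+1, (1|3)=+1; (−1)^{0·-4·1}·(+1)^-4·(+1)^0 = +1.
v=13: a=13^1·(≡9), b=13^1·(≡8) mod 13; (9|13)=+1, (8|13)=-1; (−1)^{1·1·6}·(+1)^1·(-1)^1 = -1.
v=53: a=53^1·(≡49), b=53^1·(≡8) mod 53; (49|53)=+1, (8|53)=-1; (−1)^{1·1·26}·(+1)^1·(-1)^1 = -1.
v=7: a=7^1·(≡1), b=7^1·(≡6) mod 7; (1|7)=+1, (6|7)=-1; (−1)^{1·1·3}·(+1)^1·(-1)^1 = +1.
v=31: a=31^2·(≡4), b=31^5·(≡20) mod 31; (4|31)=+1, (20|31)=+1; (−1)^{2·5·15}·(+1)^5·(+1)^2 = +1.
v=47: a=47^1·(≡33), b=47^1·(≡28) mod 47; (33|47)=-1, (28|47)=+1; (−1)^{1·1·23}·(-1)^1·(+1)^1 = +1.
v=∞: 226681 > 0 and 7027111 > 0  ⇒  (a,b)_∞ = +1.
v=5: a=5^2·(≡4), b=5^2·(≡4) mod 5; (4|5)=+1, (4|5)=+1; (−1)^{2·2·2}·(+1)^2·(+1)^2 = +1.
v=2: v_2(a)=-6, v_2(b)=-10; units ≡ 1, 7 (mod 8); ε·ε+αω+βω = 0·1+-6·0+-10·0 ≡ 0  ⇒  (a,b)_2 = +1.
Ram(226681, 7027111) = {13, 53}; no ℚ_13-point on the conic.

[13, 53]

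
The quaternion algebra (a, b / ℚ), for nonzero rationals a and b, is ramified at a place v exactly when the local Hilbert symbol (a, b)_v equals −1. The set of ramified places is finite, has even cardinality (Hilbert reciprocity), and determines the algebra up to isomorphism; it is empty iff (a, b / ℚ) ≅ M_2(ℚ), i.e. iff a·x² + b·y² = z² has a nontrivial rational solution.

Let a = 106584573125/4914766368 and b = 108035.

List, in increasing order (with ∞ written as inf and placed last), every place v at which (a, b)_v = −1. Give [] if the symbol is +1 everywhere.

Mod squares: a ≡ 1786, b ≡ 108035. Check v ∈ {∞, 2, 3, 5, 17, 19, 23, 31, 41, 47}.
v=3: a=3^-12·(≡1), b=3^0·(≡2) mod 3; (1|3)=+1, (2|3)=-1; (−1)^{-12·0·1}·(+1)^0·(-1)^-12 = +1.
v=19: a=19^3·(≡8), b=19^0·(≡1) mod 19; (8|19)=-1, (1|19)=+1; (−1)^{3·0·9}·(-1)^0·(+1)^3 = +1.
v=31: a=31^0·(≡16), b=31^1·(≡13) mod 31; (16|31)=+1, (13|31)=-1; (−1)^{0·1·15}·(+1)^1·(-1)^0 = +1.
v=2: v_2(a)=-5, v_2(b)=0; units ≡ 5, 3 (mod 8); ε·ε+αω+βω = 0·1+-5·1+0·1 ≡ 1  ⇒  (a,b)_2 = -1.
v=47: a=47^1·(≡38), b=47^0·(≡29) mod 47; (38|47)=-1, (29|47)=-1; (−1)^{1·0·23}·(-1)^0·(-1)^1 = -1.
v=∞: 1786 > 0 and 108035 > 0  ⇒  (a,b)_∞ = +1.
v=5: a=5^4·(≡4), b=5^1·(≡2) mod 5; (4|5)=+1, (2|5)=-1; (−1)^{4·1·2}·(+1)^1·(-1)^4 = +1.
v=17: a=17^-2·(≡2), b=17^1·(≡14) mod 17; (2|17)=+1, (14|17)=-1; (−1)^{-2·1·8}·(+1)^1·(-1)^-2 = +1.
v=23: a=23^2·(≡11), b=23^0·(≡4) mod 23; (11|23)=-1, (4|23)=+1; (−1)^{2·0·11}·(-1)^0·(+1)^2 = +1.
v=41: a=41^0·(≡4), b=41^1·(≡11) mod 41; (4|41)=+1, (11|41)=-1; (−1)^{0·1·20}·(+1)^1·(-1)^0 = +1.
Ram(1786, 108035) = {2, 47}; no ℚ_2-point on the conic.

[2, 47]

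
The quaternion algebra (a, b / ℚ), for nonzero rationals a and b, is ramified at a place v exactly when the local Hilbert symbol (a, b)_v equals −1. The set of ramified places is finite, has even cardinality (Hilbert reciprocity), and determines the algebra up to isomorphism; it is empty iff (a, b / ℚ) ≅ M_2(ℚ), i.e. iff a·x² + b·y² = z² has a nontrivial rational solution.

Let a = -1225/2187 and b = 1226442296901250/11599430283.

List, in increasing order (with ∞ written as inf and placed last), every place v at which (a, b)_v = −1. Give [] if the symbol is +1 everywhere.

[2, 29]

(a, b) ≡ (-3, 102486) mod (ℚ^×)²; places V = {2, 3, 5, 7, 11, 13, 19, 29, 31, 47, 53, ∞}.
(a,b)_2: α=0, β=1; u≡5, v≡3 (mod 8); ε(u)ε(v)=0·1, αω(v)=0·1, βω(u)=1·1; sum ≡ 1  ⇒  -1.
(a,b)_7: α=2, u≡1; β=-4, v≡6 (mod 7); (1|7)=+1, (6|7)=-1; sign (−1)^0·+1^-4·-1^2 = +1.
(a,b)_5: α=2, u≡3; β=4, v≡4 (mod 5); (3|5)=-1, (4|5)=+1; sign (−1)^0·-1^4·+1^2 = +1.
(a,b)_31: α=0, u≡10; β=1, v≡7 (mod 31); (10|31)=+1, (7|31)=+1; sign (−1)^0·+1^1·+1^0 = +1.
(a,b)_13: α=0, u≡12; β=2, v≡8 (mod 13); (12|13)=+1, (8|13)=-1; sign (−1)^0·+1^2·-1^0 = +1.
(a,b)_11: α=0, u≡2; β=2, v≡7 (mod 11); (2|11)=-1, (7|11)=-1; sign (−1)^0·-1^2·-1^0 = +1.
(a,b)_29: α=0, u≡26; β=1, v≡7 (mod 29); (26|29)=-1, (7|29)=+1; sign (−1)^0·-1^1·+1^0 = -1.
(a,b)_47: α=0, u≡45; β=-2, v≡45 (mod 47); (45|47)=-1, (45|47)=-1; sign (−1)^0·-1^-2·-1^0 = +1.
(a,b)_19: α=0, u≡5; β=1, v≡16 (mod 19); (5|19)=+1, (16|19)=+1; sign (−1)^0·+1^1·+1^0 = +1.
(a,b)_∞: sgn(-3)=−, sgn(102486)=+, so +1.
(a,b)_3: α=-7, u≡2; β=-7, v≡1 (mod 3); (2|3)=-1, (1|3)=+1; sign (−1)^1·-1^-7·+1^-7 = +1.
(a,b)_53: α=0, u≡45; β=2, v≡40 (mod 53); (45|53)=-1, (40|53)=+1; sign (−1)^0·-1^2·+1^0 = +1.
(-3, 102486 / ℚ) ramifies at {2, 29}: a division algebra.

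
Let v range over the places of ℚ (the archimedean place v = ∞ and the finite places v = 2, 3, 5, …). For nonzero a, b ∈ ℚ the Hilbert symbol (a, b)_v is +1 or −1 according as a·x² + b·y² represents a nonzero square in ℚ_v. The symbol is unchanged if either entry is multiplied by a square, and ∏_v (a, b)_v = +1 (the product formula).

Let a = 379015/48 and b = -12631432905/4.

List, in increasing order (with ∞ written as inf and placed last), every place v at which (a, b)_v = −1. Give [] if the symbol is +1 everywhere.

(a, b) ≡ (23205, -1105) mod (ℚ^×)²; places V = {2, 3, 5, 7, 13, 17, 23, ∞}.
(a,b)_2: α=-4, β=-2; u≡5, v≡7 (mod 8); ε(u)ε(v)=0·1, αω(v)=-4·0, βω(u)=-2·1; sum ≡ 0  ⇒  +1.
(a,b)_5: α=1, u≡1; β=1, v≡1 (mod 5); (1|5)=+1, (1|5)=+1; sign (−1)^0·+1^1·+1^1 = +1.
(a,b)_∞: sgn(23205)=+, sgn(-1105)=−, so +1.
(a,b)_3: α=-1, u≡1; β=2, v≡2 (mod 3); (1|3)=+1, (2|3)=-1; sign (−1)^0·+1^2·-1^-1 = -1.
(a,b)_13: α=1, u≡1; β=1, v≡8 (mod 13); (1|13)=+1, (8|13)=-1; sign (−1)^0·+1^1·-1^1 = -1.
(a,b)_17: α=1, u≡3; β=1, v≡3 (mod 17); (3|17)=-1, (3|17)=-1; sign (−1)^0·-1^1·-1^1 = +1.
(a,b)_23: α=0, u≡22; β=2, v≡20 (mod 23); (22|23)=-1, (20|23)=-1; sign (−1)^0·-1^2·-1^0 = +1.
(a,b)_7: α=3, u≡1; β=4, v≡2 (mod 7); (1|7)=+1, (2|7)=+1; sign (−1)^0·+1^4·+1^3 = +1.
(23205, -1105 / ℚ) ramifies at {3, 13}: a division algebra.

[3, 13]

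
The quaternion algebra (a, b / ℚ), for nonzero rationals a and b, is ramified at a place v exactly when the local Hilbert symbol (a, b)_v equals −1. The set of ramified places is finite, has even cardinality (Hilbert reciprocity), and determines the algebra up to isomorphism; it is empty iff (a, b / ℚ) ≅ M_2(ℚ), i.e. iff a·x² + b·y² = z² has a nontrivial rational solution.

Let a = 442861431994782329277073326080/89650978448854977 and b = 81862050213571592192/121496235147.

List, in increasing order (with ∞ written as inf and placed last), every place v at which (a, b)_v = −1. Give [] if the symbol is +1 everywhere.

[2, 11]

(a, b) ≡ (3135, 6) mod (ℚ^×)²; places V = {2, 3, 5, 7, 11, 17, 19, 23, 29, 37, ∞}.
(a,b)_17: α=2, u≡6; β=2, v≡3 (mod 17); (6|17)=-1, (3|17)=-1; sign (−1)^0·-1^2·-1^2 = +1.
(a,b)_29: α=6, u≡14; β=4, v≡13 (mod 29); (14|29)=-1, (13|29)=+1; sign (−1)^0·-1^4·+1^6 = +1.
(a,b)_23: α=4, u≡19; β=2, v≡3 (mod 23); (19|23)=-1, (3|23)=+1; sign (−1)^0·-1^2·+1^4 = +1.
(a,b)_5: α=1, u≡3; β=0, v≡1 (mod 5); (3|5)=-1, (1|5)=+1; sign (−1)^0·-1^0·+1^1 = +1.
(a,b)_2: α=28, β=21; u≡7, v≡3 (mod 8); ε(u)ε(v)=1·1, αω(v)=28·1, βω(u)=21·0; sum ≡ 1  ⇒  -1.
(a,b)_19: α=3, u≡12; β=2, v≡6 (mod 19); (12|19)=-1, (6|19)=+1; sign (−1)^0·-1^2·+1^3 = +1.
(a,b)_11: α=-1, u≡8; β=0, v≡8 (mod 11); (8|11)=-1, (8|11)=-1; sign (−1)^0·-1^0·-1^-1 = -1.
(a,b)_∞: sgn(3135)=+, sgn(6)=+, so +1.
(a,b)_37: α=-6, u≡33; β=-4, v≡15 (mod 37); (33|37)=+1, (15|37)=-1; sign (−1)^0·+1^-4·-1^-6 = +1.
(a,b)_3: α=-3, u≡1; β=-3, v≡2 (mod 3); (1|3)=+1, (2|3)=-1; sign (−1)^1·+1^-3·-1^-3 = +1.
(a,b)_7: α=-6, u≡3; β=-4, v≡5 (mod 7); (3|7)=-1, (5|7)=-1; sign (−1)^0·-1^-4·-1^-6 = +1.
Ram(3135, 6) = {2, 11}; no ℚ_2-point on the conic.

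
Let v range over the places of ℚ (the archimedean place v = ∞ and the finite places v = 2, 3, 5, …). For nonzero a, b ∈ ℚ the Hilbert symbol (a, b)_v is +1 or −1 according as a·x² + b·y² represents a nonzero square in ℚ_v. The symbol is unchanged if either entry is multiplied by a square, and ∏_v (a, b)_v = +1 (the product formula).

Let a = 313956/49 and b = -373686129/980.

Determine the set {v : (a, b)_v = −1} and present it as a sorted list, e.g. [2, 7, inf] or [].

[3, 17]

(a, b) ≡ (969, -4845) mod (ℚ^×)²; places V = {2, 3, 5, 7, 17, 19, 23, ∞}.
(a,b)_23: α=0, u≡2; β=2, v≡13 (mod 23); (2|23)=+1, (13|23)=+1; sign (−1)^0·+1^2·+1^0 = +1.
(a,b)_∞: sgn(969)=+, sgn(-4845)=−, so +1.
(a,b)_3: α=5, u≡2; β=7, v≡2 (mod 3); (2|3)=-1, (2|3)=-1; sign (−1)^1·-1^7·-1^5 = -1.
(a,b)_2: α=2, β=-2; u≡1, v≡3 (mod 8); ε(u)ε(v)=0·1, αω(v)=2·1, βω(u)=-2·0; sum ≡ 0  ⇒  +1.
(a,b)_19: α=1, u≡15; β=1, v≡11 (mod 19); (15|19)=-1, (11|19)=+1; sign (−1)^1·-1^1·+1^1 = +1.
(a,b)_5: α=0, u≡4; β=-1, v≡1 (mod 5); (4|5)=+1, (1|5)=+1; sign (−1)^0·+1^-1·+1^0 = +1.
(a,b)_17: α=1, u≡14; β=1, v≡13 (mod 17); (14|17)=-1, (13|17)=+1; sign (−1)^0·-1^1·+1^1 = -1.
(a,b)_7: α=-2, u≡6; β=-2, v≡5 (mod 7); (6|7)=-1, (5|7)=-1; sign (−1)^0·-1^-2·-1^-2 = +1.
(969, -4845 / ℚ) ramifies at {3, 17}: a division algebra.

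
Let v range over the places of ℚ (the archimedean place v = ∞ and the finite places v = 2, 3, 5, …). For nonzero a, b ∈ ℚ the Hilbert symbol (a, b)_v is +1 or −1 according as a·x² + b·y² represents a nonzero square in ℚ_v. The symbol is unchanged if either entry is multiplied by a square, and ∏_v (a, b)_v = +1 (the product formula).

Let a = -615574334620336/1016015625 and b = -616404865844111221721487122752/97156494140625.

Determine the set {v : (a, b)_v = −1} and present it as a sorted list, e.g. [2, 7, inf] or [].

[13, 17, 37, inf]

(a, b) ≡ (-9139, -629) mod (ℚ^×)²; places V = {2, 3, 5, 7, 13, 17, 19, 23, 31, 37, ∞}.
(a,b)_23: α=2, u≡20; β=4, v≡14 (mod 23); (20|23)=-1, (14|23)=-1; sign (−1)^0·-1^4·-1^2 = +1.
(a,b)_37: α=1, u≡10; β=3, v≡5 (mod 37); (10|37)=+1, (5|37)=-1; sign (−1)^0·+1^3·-1^1 = -1.
(a,b)_∞: sgn(-9139)=−, sgn(-629)=−, so -1.
(a,b)_2: α=4, β=6; u≡5, v≡3 (mod 8); ε(u)ε(v)=0·1, αω(v)=4·1, βω(u)=6·1; sum ≡ 0  ⇒  +1.
(a,b)_5: α=-8, u≡4; β=-12, v≡1 (mod 5); (4|5)=+1, (1|5)=+1; sign (−1)^0·+1^-12·+1^-8 = +1.
(a,b)_31: α=2, u≡22; β=2, v≡30 (mod 31); (22|31)=-1, (30|31)=-1; sign (−1)^0·-1^2·-1^2 = +1.
(a,b)_17: α=-2, u≡11; β=-3, v≡5 (mod 17); (11|17)=-1, (5|17)=-1; sign (−1)^0·-1^-3·-1^-2 = -1.
(a,b)_3: α=-2, u≡2; β=-4, v≡1 (mod 3); (2|3)=-1, (1|3)=+1; sign (−1)^0·-1^-4·+1^-2 = +1.
(a,b)_19: α=1, u≡10; β=2, v≡6 (mod 19); (10|19)=-1, (6|19)=+1; sign (−1)^0·-1^2·+1^1 = +1.
(a,b)_7: α=2, u≡3; β=4, v≡4 (mod 7); (3|7)=-1, (4|7)=+1; sign (−1)^0·-1^4·+1^2 = +1.
(a,b)_13: α=3, u≡10; β=8, v≡8 (mod 13); (10|13)=+1, (8|13)=-1; sign (−1)^0·+1^8·-1^3 = -1.
(-9139, -629 / ℚ) ramifies at {13, 17, 37, ∞}: a division algebra.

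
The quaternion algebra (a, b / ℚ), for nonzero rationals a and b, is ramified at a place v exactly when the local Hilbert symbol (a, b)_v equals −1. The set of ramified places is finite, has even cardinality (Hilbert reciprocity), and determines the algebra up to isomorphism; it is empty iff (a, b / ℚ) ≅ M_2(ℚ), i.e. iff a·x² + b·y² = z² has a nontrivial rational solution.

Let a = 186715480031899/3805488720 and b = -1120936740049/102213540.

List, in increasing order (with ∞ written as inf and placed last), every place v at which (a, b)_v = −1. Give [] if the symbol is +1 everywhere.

(a, b) ≡ (455, -65) mod (ℚ^×)²; places V = {2, 3, 5, 7, 11, 13, 17, 19, 23, 31, 41, ∞}.
(a,b)_∞: sgn(455)=+, sgn(-65)=−, so +1.
(a,b)_7: α=5, u≡4; β=4, v≡5 (mod 7); (4|7)=+1, (5|7)=-1; sign (−1)^0·+1^4·-1^5 = -1.
(a,b)_23: α=2, u≡3; β=0, v≡3 (mod 23); (3|23)=+1, (3|23)=+1; sign (−1)^0·+1^0·+1^2 = +1.
(a,b)_11: α=-4, u≡5; β=-2, v≡1 (mod 11); (5|11)=+1, (1|11)=+1; sign (−1)^0·+1^-2·+1^-4 = +1.
(a,b)_19: α=-2, u≡2; β=-2, v≡1 (mod 19); (2|19)=-1, (1|19)=+1; sign (−1)^0·-1^-2·+1^-2 = +1.
(a,b)_2: α=-4, β=-2; u≡7, v≡7 (mod 8); ε(u)ε(v)=1·1, αω(v)=-4·0, βω(u)=-2·0; sum ≡ 1  ⇒  -1.
(a,b)_31: α=2, u≡30; β=2, v≡19 (mod 31); (30|31)=-1, (19|31)=+1; sign (−1)^0·-1^2·+1^2 = +1.
(a,b)_13: α=1, u≡1; β=-1, v≡11 (mod 13); (1|13)=+1, (11|13)=-1; sign (−1)^0·+1^-1·-1^1 = -1.
(a,b)_41: α=2, u≡10; β=2, v≡34 (mod 41); (10|41)=+1, (34|41)=-1; sign (−1)^0·+1^2·-1^2 = +1.
(a,b)_3: α=-2, u≡2; β=-2, v≡1 (mod 3); (2|3)=-1, (1|3)=+1; sign (−1)^0·-1^-2·+1^-2 = +1.
(a,b)_17: α=0, u≡8; β=2, v≡7 (mod 17); (8|17)=+1, (7|17)=-1; sign (−1)^0·+1^2·-1^0 = +1.
(a,b)_5: α=-1, u≡1; β=-1, v≡2 (mod 5); (1|5)=+1, (2|5)=-1; sign (−1)^0·+1^-1·-1^-1 = -1.
Ram(455, -65) = {2, 5, 7, 13}; no ℚ_2-point on the conic.

[2, 5, 7, 13]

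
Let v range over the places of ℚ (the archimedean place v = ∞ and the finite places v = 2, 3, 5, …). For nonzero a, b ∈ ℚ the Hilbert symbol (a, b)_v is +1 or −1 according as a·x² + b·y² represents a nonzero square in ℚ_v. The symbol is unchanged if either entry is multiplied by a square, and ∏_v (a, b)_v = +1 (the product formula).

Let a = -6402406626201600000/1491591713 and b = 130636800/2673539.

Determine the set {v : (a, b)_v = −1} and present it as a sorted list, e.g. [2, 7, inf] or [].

[2, 5, 7, 11]

(a, b) ≡ (-170, 77) mod (ℚ^×)²; places V = {2, 3, 5, 7, 11, 17, 19, 29, ∞}.
(a,b)_19: α=-2, u≡5; β=0, v≡7 (mod 19); (5|19)=+1, (7|19)=+1; sign (−1)^0·+1^0·+1^-2 = +1.
(a,b)_11: α=0, u≡2; β=-1, v≡2 (mod 11); (2|11)=-1, (2|11)=-1; sign (−1)^0·-1^-1·-1^0 = -1.
(a,b)_7: α=6, u≡6; β=1, v≡1 (mod 7); (6|7)=-1, (1|7)=+1; sign (−1)^0·-1^1·+1^6 = -1.
(a,b)_2: α=15, β=10; u≡3, v≡5 (mod 8); ε(u)ε(v)=1·0, αω(v)=15·1, βω(u)=10·1; sum ≡ 1  ⇒  -1.
(a,b)_29: α=-2, u≡5; β=-2, v≡2 (mod 29); (5|29)=+1, (2|29)=-1; sign (−1)^0·+1^-2·-1^-2 = +1.
(a,b)_∞: sgn(-170)=−, sgn(77)=+, so +1.
(a,b)_3: α=12, u≡1; β=6, v≡2 (mod 3); (1|3)=+1, (2|3)=-1; sign (−1)^0·+1^6·-1^12 = +1.
(a,b)_17: α=-3, u≡7; β=-2, v≡15 (mod 17); (7|17)=-1, (15|17)=+1; sign (−1)^0·-1^-2·+1^-3 = +1.
(a,b)_5: α=5, u≡1; β=2, v≡3 (mod 5); (1|5)=+1, (3|5)=-1; sign (−1)^0·+1^2·-1^5 = -1.
|Ram(-170, 77)| = 4, even; anisotropic at {2, 5, 7, 11}.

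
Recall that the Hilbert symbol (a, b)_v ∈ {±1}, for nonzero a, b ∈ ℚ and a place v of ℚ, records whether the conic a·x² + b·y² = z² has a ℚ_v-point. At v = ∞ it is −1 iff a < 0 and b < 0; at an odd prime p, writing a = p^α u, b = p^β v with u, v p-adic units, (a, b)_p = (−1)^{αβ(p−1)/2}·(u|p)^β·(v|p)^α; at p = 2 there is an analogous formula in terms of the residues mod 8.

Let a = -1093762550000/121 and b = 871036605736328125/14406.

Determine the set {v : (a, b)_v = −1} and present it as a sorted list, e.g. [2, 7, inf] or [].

[5, 29]

Mod squares: a ≡ -95, b ≡ 32190. Check v ∈ {∞, 2, 3, 5, 7, 11, 19, 29, 37}.
v=19: a=19^1·(≡3), b=19^2·(≡16) mod 19; (3|19)=-1, (16|19)=+1; (−1)^{1·2·9}·(-1)^2·(+1)^1 = +1.
v=∞: -95 < 0 and 32190 > 0  ⇒  (a,b)_∞ = +1.
v=5: a=5^5·(≡4), b=5^9·(≡2) mod 5; (4|5)=+1, (2|5)=-1; (−1)^{5·9·2}·(+1)^9·(-1)^5 = -1.
v=3: a=3^0·(≡1), b=3^-1·(≡2) mod 3; (1|3)=+1, (2|3)=-1; (−1)^{0·-1·1}·(+1)^-1·(-1)^0 = +1.
v=7: a=7^0·(≡3), b=7^-4·(≡4) mod 7; (3|7)=-1, (4|7)=+1; (−1)^{0·-4·3}·(-1)^-4·(+1)^0 = +1.
v=29: a=29^2·(≡19), b=29^3·(≡8) mod 29; (19|29)=-1, (8|29)=-1; (−1)^{2·3·14}·(-1)^3·(-1)^2 = -1.
v=2: v_2(a)=4, v_2(b)=-1; units ≡ 1, 7 (mod 8); ε·ε+αω+βω = 0·1+4·0+-1·0 ≡ 0  ⇒  (a,b)_2 = +1.
v=11: a=11^-2·(≡1), b=11^0·(≡4) mod 11; (1|11)=+1, (4|11)=+1; (−1)^{-2·0·5}·(+1)^0·(+1)^-2 = +1.
v=37: a=37^2·(≡25), b=37^3·(≡32) mod 37; (25|37)=+1, (32|37)=-1; (−1)^{2·3·18}·(+1)^3·(-1)^2 = +1.
|Ram(-95, 32190)| = 2, even; anisotropic at {5, 29}.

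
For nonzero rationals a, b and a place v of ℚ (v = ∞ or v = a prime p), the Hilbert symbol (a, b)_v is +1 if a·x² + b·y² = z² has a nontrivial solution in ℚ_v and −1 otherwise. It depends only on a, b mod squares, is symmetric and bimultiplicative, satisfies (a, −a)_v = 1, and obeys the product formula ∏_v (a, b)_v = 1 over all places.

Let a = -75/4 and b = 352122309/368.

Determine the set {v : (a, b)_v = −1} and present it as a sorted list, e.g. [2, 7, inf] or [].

Mod squares: a ≡ -3, b ≡ 1234387. Check v ∈ {∞, 2, 3, 5, 7, 11, 17, 23, 41}.
v=2: v_2(a)=-2, v_2(b)=-4; units ≡ 5, 3 (mod 8); ε·ε+αω+βω = 0·1+-2·1+-4·1 ≡ 0  ⇒  (a,b)_2 = +1.
v=11: a=11^0·(≡6), b=11^1·(≡6) mod 11; (6|11)=-1, (6|11)=-1; (−1)^{0·1·5}·(-1)^1·(-1)^0 = -1.
v=23: a=23^0·(≡10), b=23^-1·(≡21) mod 23; (10|23)=-1, (21|23)=-1; (−1)^{0·-1·11}·(-1)^-1·(-1)^0 = -1.
v=3: a=3^1·(≡2), b=3^8·(≡1) mod 3; (2|3)=-1, (1|3)=+1; (−1)^{1·8·1}·(-1)^8·(+1)^1 = +1.
v=17: a=17^0·(≡11), b=17^1·(≡2) mod 17; (11|17)=-1, (2|17)=+1; (−1)^{0·1·8}·(-1)^1·(+1)^0 = -1.
v=∞: -3 < 0 and 1234387 > 0  ⇒  (a,b)_∞ = +1.
v=5: a=5^2·(≡3), b=5^0·(≡3) mod 5; (3|5)=-1, (3|5)=-1; (−1)^{2·0·2}·(-1)^0·(-1)^2 = +1.
v=7: a=7^0·(≡4), b=7^1·(≡1) mod 7; (4|7)=+1, (1|7)=+1; (−1)^{0·1·3}·(+1)^1·(+1)^0 = +1.
v=41: a=41^0·(≡12), b=41^1·(≡3) mod 41; (12|41)=-1, (3|41)=-1; (−1)^{0·1·20}·(-1)^1·(-1)^0 = -1.
Ram(-3, 1234387) = {11, 17, 23, 41}; no ℚ_11-point on the conic.

[11, 17, 23, 41]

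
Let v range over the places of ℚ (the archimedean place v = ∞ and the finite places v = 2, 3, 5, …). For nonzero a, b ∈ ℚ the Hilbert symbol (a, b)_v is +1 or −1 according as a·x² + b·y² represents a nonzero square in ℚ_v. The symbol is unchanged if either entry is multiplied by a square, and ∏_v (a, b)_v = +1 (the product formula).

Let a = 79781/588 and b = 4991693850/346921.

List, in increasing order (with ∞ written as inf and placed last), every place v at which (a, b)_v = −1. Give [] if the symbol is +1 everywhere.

(a, b) ≡ (663, 14586) mod (ℚ^×)²; places V = {2, 3, 5, 7, 11, 13, 17, 19, 31, ∞}.
(a,b)_31: α=0, u≡13; β=-2, v≡19 (mod 31); (13|31)=-1, (19|31)=+1; sign (−1)^0·-1^-2·+1^0 = +1.
(a,b)_5: α=0, u≡2; β=2, v≡4 (mod 5); (2|5)=-1, (4|5)=+1; sign (−1)^0·-1^2·+1^0 = +1.
(a,b)_19: α=2, u≡7; β=-2, v≡12 (mod 19); (7|19)=+1, (12|19)=-1; sign (−1)^0·+1^-2·-1^2 = +1.
(a,b)_17: α=1, u≡12; β=1, v≡9 (mod 17); (12|17)=-1, (9|17)=+1; sign (−1)^0·-1^1·+1^1 = -1.
(a,b)_7: α=-2, u≡6; β=0, v≡3 (mod 7); (6|7)=-1, (3|7)=-1; sign (−1)^0·-1^0·-1^-2 = +1.
(a,b)_∞: sgn(663)=+, sgn(14586)=+, so +1.
(a,b)_2: α=-2, β=1; u≡7, v≡5 (mod 8); ε(u)ε(v)=1·0, αω(v)=-2·1, βω(u)=1·0; sum ≡ 0  ⇒  +1.
(a,b)_11: α=0, u≡4; β=1, v≡8 (mod 11); (4|11)=+1, (8|11)=-1; sign (−1)^0·+1^1·-1^0 = +1.
(a,b)_13: α=1, u≡9; β=3, v≡9 (mod 13); (9|13)=+1, (9|13)=+1; sign (−1)^0·+1^3·+1^1 = +1.
(a,b)_3: α=-1, u≡2; β=5, v≡2 (mod 3); (2|3)=-1, (2|3)=-1; sign (−1)^1·-1^5·-1^-1 = -1.
|Ram(663, 14586)| = 2, even; anisotropic at {3, 17}.

[3, 17]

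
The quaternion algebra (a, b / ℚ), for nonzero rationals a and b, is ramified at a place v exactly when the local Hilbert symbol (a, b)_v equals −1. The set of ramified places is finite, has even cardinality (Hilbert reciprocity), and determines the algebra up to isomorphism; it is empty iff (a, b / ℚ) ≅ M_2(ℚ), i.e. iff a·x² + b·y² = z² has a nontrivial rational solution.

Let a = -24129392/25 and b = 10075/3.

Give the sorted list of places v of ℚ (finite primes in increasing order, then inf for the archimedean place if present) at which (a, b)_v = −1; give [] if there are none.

[7, 19]

(a, b) ≡ (-1508087, 1209) mod (ℚ^×)²; places V = {2, 3, 5, 7, 13, 17, 19, 23, 29, 31, ∞}.
(a,b)_29: α=1, u≡24; β=0, v≡4 (mod 29); (24|29)=+1, (4|29)=+1; sign (−1)^0·+1^0·+1^1 = +1.
(a,b)_13: α=0, u≡1; β=1, v≡7 (mod 13); (1|13)=+1, (7|13)=-1; sign (−1)^0·+1^1·-1^0 = +1.
(a,b)_23: α=1, u≡9; β=0, v≡8 (mod 23); (9|23)=+1, (8|23)=+1; sign (−1)^0·+1^0·+1^1 = +1.
(a,b)_19: α=1, u≡5; β=0, v≡8 (mod 19); (5|19)=+1, (8|19)=-1; sign (−1)^0·+1^0·-1^1 = -1.
(a,b)_17: α=1, u≡7; β=0, v≡15 (mod 17); (7|17)=-1, (15|17)=+1; sign (−1)^0·-1^0·+1^1 = +1.
(a,b)_3: α=0, u≡1; β=-1, v≡1 (mod 3); (1|3)=+1, (1|3)=+1; sign (−1)^0·+1^-1·+1^0 = +1.
(a,b)_7: α=1, u≡6; β=0, v≡3 (mod 7); (6|7)=-1, (3|7)=-1; sign (−1)^0·-1^0·-1^1 = -1.
(a,b)_5: α=-2, u≡3; β=2, v≡1 (mod 5); (3|5)=-1, (1|5)=+1; sign (−1)^0·-1^2·+1^-2 = +1.
(a,b)_2: α=4, β=0; u≡1, v≡1 (mod 8); ε(u)ε(v)=0·0, αω(v)=4·0, βω(u)=0·0; sum ≡ 0  ⇒  +1.
(a,b)_∞: sgn(-1508087)=−, sgn(1209)=+, so +1.
(a,b)_31: α=0, u≡18; β=1, v≡5 (mod 31); (18|31)=+1, (5|31)=+1; sign (−1)^0·+1^1·+1^0 = +1.
Ram(-1508087, 1209) = {7, 19}; no ℚ_7-point on the conic.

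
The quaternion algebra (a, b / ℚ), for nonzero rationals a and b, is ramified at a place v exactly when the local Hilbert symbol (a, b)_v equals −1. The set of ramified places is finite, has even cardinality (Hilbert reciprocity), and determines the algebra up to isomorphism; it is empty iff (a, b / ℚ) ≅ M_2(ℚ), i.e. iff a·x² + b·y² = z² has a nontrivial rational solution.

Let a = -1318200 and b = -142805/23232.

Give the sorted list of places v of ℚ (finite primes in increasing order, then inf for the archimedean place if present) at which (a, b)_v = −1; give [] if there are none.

[3, 5, 13, inf]

(a, b) ≡ (-78, -15) mod (ℚ^×)²; places V = {2, 3, 5, 11, 13, ∞}.
(a,b)_2: α=3, β=-6; u≡1, v≡1 (mod 8); ε(u)ε(v)=0·0, αω(v)=3·0, βω(u)=-6·0; sum ≡ 0  ⇒  +1.
(a,b)_5: α=2, u≡2; β=1, v≡2 (mod 5); (2|5)=-1, (2|5)=-1; sign (−1)^0·-1^1·-1^2 = -1.
(a,b)_11: α=0, u≡7; β=-2, v≡6 (mod 11); (7|11)=-1, (6|11)=-1; sign (−1)^0·-1^-2·-1^0 = +1.
(a,b)_13: α=3, u≡11; β=4, v≡8 (mod 13); (11|13)=-1, (8|13)=-1; sign (−1)^0·-1^4·-1^3 = -1.
(a,b)_3: α=1, u≡1; β=-1, v≡1 (mod 3); (1|3)=+1, (1|3)=+1; sign (−1)^1·+1^-1·+1^1 = -1.
(a,b)_∞: sgn(-78)=−, sgn(-15)=−, so -1.
(-78, -15 / ℚ) ramifies at {3, 5, 13, ∞}: a division algebra.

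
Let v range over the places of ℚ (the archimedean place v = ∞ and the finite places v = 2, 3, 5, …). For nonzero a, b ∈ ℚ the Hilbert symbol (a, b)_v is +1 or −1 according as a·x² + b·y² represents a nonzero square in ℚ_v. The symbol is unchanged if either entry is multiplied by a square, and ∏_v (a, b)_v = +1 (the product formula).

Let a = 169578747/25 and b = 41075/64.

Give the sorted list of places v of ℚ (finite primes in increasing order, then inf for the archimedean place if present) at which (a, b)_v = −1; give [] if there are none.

(a, b) ≡ (18842083, 1643) mod (ℚ^×)²; places V = {2, 3, 5, 13, 23, 29, 31, 41, 53, ∞}.
(a,b)_53: α=1, u≡25; β=1, v≡3 (mod 53); (25|53)=+1, (3|53)=-1; sign (−1)^0·+1^1·-1^1 = -1.
(a,b)_5: α=-2, u≡2; β=2, v≡2 (mod 5); (2|5)=-1, (2|5)=-1; sign (−1)^0·-1^2·-1^-2 = +1.
(a,b)_∞: sgn(18842083)=+, sgn(1643)=+, so +1.
(a,b)_31: α=0, u≡25; β=1, v≡27 (mod 31); (25|31)=+1, (27|31)=-1; sign (−1)^0·+1^1·-1^0 = +1.
(a,b)_41: α=1, u≡29; β=0, v≡30 (mod 41); (29|41)=-1, (30|41)=-1; sign (−1)^0·-1^0·-1^1 = -1.
(a,b)_13: α=1, u≡6; β=0, v≡5 (mod 13); (6|13)=-1, (5|13)=-1; sign (−1)^0·-1^0·-1^1 = -1.
(a,b)_2: α=0, β=-6; u≡3, v≡3 (mod 8); ε(u)ε(v)=1·1, αω(v)=0·1, βω(u)=-6·1; sum ≡ 1  ⇒  -1.
(a,b)_23: α=1, u≡20; β=0, v≡19 (mod 23); (20|23)=-1, (19|23)=-1; sign (−1)^0·-1^0·-1^1 = -1.
(a,b)_29: α=1, u≡26; β=0, v≡26 (mod 29); (26|29)=-1, (26|29)=-1; sign (−1)^0·-1^0·-1^1 = -1.
(a,b)_3: α=2, u≡1; β=0, v≡2 (mod 3); (1|3)=+1, (2|3)=-1; sign (−1)^0·+1^0·-1^2 = +1.
Ram(18842083, 1643) = {2, 13, 23, 29, 41, 53}; no ℚ_2-point on the conic.

[2, 13, 23, 29, 41, 53]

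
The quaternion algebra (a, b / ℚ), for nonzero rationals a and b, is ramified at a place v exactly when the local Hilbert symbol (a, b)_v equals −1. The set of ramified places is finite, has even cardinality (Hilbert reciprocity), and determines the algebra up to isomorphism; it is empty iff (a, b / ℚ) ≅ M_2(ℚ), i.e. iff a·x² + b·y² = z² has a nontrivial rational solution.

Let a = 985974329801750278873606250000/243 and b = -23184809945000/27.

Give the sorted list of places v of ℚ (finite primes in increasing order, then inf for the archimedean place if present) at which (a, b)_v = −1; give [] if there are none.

(a, b) ≡ (22011, -33081774) mod (ℚ^×)²; places V = {2, 3, 5, 11, 19, 23, 29, 31, 37, ∞}.
(a,b)_∞: sgn(22011)=+, sgn(-33081774)=−, so +1.
(a,b)_3: α=-5, u≡2; β=-3, v≡1 (mod 3); (2|3)=-1, (1|3)=+1; sign (−1)^1·-1^-3·+1^-5 = +1.
(a,b)_31: α=2, u≡2; β=1, v≡15 (mod 31); (2|31)=+1, (15|31)=-1; sign (−1)^0·+1^1·-1^2 = +1.
(a,b)_37: α=2, u≡3; β=1, v≡21 (mod 37); (3|37)=+1, (21|37)=+1; sign (−1)^0·+1^1·+1^2 = +1.
(a,b)_19: α=2, u≡9; β=1, v≡2 (mod 19); (9|19)=+1, (2|19)=-1; sign (−1)^0·+1^1·-1^2 = +1.
(a,b)_5: α=8, u≡4; β=4, v≡4 (mod 5); (4|5)=+1, (4|5)=+1; sign (−1)^0·+1^4·+1^8 = +1.
(a,b)_23: α=3, u≡20; β=1, v≡3 (mod 23); (20|23)=-1, (3|23)=+1; sign (−1)^1·-1^1·+1^3 = +1.
(a,b)_29: α=5, u≡24; β=2, v≡24 (mod 29); (24|29)=+1, (24|29)=+1; sign (−1)^0·+1^2·+1^5 = +1.
(a,b)_11: α=3, u≡8; β=1, v≡10 (mod 11); (8|11)=-1, (10|11)=-1; sign (−1)^1·-1^1·-1^3 = -1.
(a,b)_2: α=4, β=3; u≡3, v≡1 (mod 8); ε(u)ε(v)=1·0, αω(v)=4·0, βω(u)=3·1; sum ≡ 1  ⇒  -1.
|Ram(22011, -33081774)| = 2, even; anisotropic at {2, 11}.

[2, 11]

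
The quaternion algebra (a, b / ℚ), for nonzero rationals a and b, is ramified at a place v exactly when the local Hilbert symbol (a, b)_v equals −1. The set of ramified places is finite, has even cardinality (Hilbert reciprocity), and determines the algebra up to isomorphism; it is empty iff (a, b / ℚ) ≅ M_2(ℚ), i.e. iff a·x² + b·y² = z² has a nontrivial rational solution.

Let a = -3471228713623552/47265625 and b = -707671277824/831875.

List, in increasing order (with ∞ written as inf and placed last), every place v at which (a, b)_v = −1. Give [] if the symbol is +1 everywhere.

Mod squares: a ≡ -15022, b ≡ -11. Check v ∈ {∞, 2, 5, 7, 11, 29, 37}.
v=29: a=29^3·(≡28), b=29^2·(≡11) mod 29; (28|29)=+1, (11|29)=-1; (−1)^{3·2·14}·(+1)^2·(-1)^3 = -1.
v=11: a=11^-2·(≡5), b=11^-3·(≡8) mod 11; (5|11)=+1, (8|11)=-1; (−1)^{-2·-3·5}·(+1)^-3·(-1)^-2 = +1.
v=37: a=37^3·(≡36), b=37^2·(≡30) mod 37; (36|37)=+1, (30|37)=+1; (−1)^{3·2·18}·(+1)^2·(+1)^3 = +1.
v=∞: -15022 < 0 and -11 < 0  ⇒  (a,b)_∞ = -1.
v=5: a=5^-8·(≡3), b=5^-4·(≡1) mod 5; (3|5)=-1, (1|5)=+1; (−1)^{-8·-4·2}·(-1)^-4·(+1)^-8 = +1.
v=2: v_2(a)=13, v_2(b)=8; units ≡ 1, 5 (mod 8); ε·ε+αω+βω = 0·0+13·1+8·0 ≡ 1  ⇒  (a,b)_2 = -1.
v=7: a=7^3·(≡5), b=7^4·(≡6) mod 7; (5|7)=-1, (6|7)=-1; (−1)^{3·4·3}·(-1)^4·(-1)^3 = -1.
Ram(-15022, -11) = {2, 7, 29, ∞}; no ℚ_2-point on the conic.

[2, 7, 29, inf]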